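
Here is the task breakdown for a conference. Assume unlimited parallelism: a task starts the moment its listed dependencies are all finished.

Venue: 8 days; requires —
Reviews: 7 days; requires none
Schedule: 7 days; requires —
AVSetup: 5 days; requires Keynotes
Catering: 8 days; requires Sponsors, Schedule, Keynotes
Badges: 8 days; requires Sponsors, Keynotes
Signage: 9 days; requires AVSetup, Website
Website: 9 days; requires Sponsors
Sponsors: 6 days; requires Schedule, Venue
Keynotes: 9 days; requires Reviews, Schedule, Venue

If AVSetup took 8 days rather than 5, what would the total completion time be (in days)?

Actual critical path: Venue→Sponsors→Website→Signage = 8+6+9+9 = 32 ⇒ 32 days.
AVSetup has 1 day of float (longest path through it is 31).
The binding chain switches to Venue→Keynotes→AVSetup→Signage = 8+9+8+9 = 34; finish 34 days.

34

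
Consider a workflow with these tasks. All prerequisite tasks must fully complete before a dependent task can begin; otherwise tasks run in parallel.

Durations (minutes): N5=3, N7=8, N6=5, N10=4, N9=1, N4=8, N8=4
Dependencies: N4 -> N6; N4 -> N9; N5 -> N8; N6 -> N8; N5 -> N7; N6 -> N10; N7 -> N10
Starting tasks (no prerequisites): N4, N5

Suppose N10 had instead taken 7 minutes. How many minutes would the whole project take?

20

Actual critical path: N4→N6→N10 = 8+5+4 = 17 ⇒ 17 minutes.
N10 lies on that path, so at 7 minutes the path becomes 20 minutes.
The critical path is still N4→N6→N10; finish is now 20 minutes.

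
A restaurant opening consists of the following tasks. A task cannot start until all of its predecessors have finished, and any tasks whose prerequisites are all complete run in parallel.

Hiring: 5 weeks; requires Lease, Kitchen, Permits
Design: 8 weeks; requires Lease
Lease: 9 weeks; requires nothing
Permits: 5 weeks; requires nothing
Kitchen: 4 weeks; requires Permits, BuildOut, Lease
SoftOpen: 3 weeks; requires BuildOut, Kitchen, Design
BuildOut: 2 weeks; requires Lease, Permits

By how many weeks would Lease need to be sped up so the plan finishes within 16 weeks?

Current finish: 20 weeks; target: 16.
Lease is on every critical path, so each week cut from Lease cuts the finish by one (this holds down to a finish of 16).
Need 20 − 16 = 4 weeks off Lease → Lease becomes 5 weeks, finish becomes 16.

4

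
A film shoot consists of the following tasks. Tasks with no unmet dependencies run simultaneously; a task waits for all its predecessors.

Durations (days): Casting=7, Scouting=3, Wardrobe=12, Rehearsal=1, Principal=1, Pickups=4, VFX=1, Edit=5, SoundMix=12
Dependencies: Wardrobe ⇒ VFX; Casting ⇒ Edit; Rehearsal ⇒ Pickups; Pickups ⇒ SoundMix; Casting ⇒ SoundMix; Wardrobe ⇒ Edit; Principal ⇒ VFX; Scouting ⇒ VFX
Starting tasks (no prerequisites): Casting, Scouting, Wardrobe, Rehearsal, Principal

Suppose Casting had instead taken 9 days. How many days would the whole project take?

21

As given, the longest chain is Casting→SoundMix = 7+12 = 19, so the finish is 19 days.
Casting lies on that path, so at 9 days the path becomes 21 days.
That remains the longest chain; total 21 days.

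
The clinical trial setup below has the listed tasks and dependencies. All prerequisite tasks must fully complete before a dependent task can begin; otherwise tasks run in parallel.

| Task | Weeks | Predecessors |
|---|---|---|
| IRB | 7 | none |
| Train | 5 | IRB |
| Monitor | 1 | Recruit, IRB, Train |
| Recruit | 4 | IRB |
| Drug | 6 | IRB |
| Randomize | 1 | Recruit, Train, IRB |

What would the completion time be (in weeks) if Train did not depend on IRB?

13

Before: longest chain IRB→Train→Randomize = 7+5+1 = 13, finish 13.
Without IRB→Train, Train's earliest start moves from 7 to 0.
The longest chain is now IRB→Drug = 7+6 = 13, so the plan takes 13 weeks.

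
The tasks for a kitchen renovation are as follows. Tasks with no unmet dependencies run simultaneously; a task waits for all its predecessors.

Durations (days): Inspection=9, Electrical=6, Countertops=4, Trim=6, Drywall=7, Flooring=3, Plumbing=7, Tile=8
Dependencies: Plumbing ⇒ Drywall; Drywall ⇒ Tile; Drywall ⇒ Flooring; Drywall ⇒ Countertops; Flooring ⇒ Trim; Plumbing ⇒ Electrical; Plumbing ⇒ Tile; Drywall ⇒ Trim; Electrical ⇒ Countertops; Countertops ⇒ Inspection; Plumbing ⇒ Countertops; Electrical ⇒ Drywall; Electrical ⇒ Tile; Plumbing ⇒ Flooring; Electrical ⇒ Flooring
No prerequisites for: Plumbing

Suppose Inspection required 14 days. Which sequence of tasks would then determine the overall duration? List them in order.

Plumbing, Electrical, Drywall, Countertops, Inspection

Critical path before the change: Plumbing→Electrical→Drywall→Countertops→Inspection = 7+6+7+4+9 = 33 giving 33 days.
Inspection lies on that path, so at 14 days the path becomes 38 days.
The critical path is still Plumbing→Electrical→Drywall→Countertops→Inspection; finish is now 38 days.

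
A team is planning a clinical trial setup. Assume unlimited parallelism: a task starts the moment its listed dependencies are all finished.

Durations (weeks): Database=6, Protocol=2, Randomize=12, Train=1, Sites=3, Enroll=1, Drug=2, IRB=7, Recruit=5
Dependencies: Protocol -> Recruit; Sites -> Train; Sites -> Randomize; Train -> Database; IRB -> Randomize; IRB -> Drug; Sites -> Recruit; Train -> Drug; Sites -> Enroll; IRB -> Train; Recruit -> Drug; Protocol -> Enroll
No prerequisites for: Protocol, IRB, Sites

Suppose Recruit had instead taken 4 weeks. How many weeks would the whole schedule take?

19

The binding path is IRB→Randomize = 7+12 = 19; finish at 19 weeks.
Recruit is off the critical path — its longest chain is 10 weeks, giving 9 of slack.
The critical path is still IRB→Randomize; finish is now 19 weeks.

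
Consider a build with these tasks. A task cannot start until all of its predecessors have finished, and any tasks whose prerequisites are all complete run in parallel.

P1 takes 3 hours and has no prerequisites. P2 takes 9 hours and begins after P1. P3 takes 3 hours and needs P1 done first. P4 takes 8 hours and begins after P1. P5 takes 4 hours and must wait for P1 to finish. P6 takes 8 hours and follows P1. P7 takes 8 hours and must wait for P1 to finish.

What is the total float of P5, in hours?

5

Critical path: P1→P2 = 3+9 = 12, so the finish is 12 hours.
Longest path through P5: 7 hours (earliest finish 7, latest finish 12).
Slack of P5 = 8 − 3 = 5 hours.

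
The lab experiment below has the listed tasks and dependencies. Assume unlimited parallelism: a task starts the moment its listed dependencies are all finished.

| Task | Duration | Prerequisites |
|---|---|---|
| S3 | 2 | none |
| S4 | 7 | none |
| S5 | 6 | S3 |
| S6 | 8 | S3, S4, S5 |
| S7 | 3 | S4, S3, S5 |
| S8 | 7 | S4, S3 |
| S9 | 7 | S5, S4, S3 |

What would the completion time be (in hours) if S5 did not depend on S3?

15

Original critical path: S3→S5→S6 = 2+6+8 = 16 ⇒ 16 hours.
Without S3→S5, S5's earliest start moves from 2 to 0.
The longest chain is now S4→S6 = 7+8 = 15, so the job takes 15 hours.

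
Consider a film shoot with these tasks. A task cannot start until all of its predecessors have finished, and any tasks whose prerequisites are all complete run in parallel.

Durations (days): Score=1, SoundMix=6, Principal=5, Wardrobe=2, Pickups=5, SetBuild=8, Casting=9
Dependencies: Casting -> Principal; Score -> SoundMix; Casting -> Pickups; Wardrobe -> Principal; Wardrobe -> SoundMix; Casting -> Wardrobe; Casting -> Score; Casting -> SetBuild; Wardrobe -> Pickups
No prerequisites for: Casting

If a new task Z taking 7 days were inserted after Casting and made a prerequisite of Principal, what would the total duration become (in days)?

Originally the job takes 17 days.
With Z inserted, Principal now waits for max(Wardrobe, Casting, Z).
New critical path: Casting→Z→Principal = 9+7+5 = 21 ⇒ 21 days.

21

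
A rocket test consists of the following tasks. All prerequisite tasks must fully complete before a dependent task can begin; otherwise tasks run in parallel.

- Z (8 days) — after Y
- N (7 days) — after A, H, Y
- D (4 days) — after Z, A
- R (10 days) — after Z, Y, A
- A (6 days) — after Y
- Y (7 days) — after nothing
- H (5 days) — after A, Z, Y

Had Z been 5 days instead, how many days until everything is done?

The binding path is Y→Z→H→N = 7+8+5+7 = 27; finish at 27 days.
Z is on the critical path; changing it to 5 makes that path 24 days.
Now Y→A→H→N = 7+6+5+7 = 25 is longest, so the finish becomes 25 days.

25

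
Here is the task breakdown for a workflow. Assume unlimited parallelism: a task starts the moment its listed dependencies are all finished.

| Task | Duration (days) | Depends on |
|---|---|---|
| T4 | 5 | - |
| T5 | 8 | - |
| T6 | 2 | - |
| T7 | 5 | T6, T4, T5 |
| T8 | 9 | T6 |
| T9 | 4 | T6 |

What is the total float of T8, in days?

2

T5→T7 = 8+5 = 13 sets the makespan at 13 days.
T8 finishes as early as 11 and must finish by 13.
Float = 13 − 11 = 2.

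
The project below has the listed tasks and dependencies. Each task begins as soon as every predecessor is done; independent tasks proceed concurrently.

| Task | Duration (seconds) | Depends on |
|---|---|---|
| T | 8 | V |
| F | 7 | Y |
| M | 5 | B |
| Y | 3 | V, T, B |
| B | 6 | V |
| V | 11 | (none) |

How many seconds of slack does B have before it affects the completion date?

The longest chain is V→T→Y→F = 11+8+3+7 = 29; overall finish 29 seconds.
B finishes as early as 17 and must finish by 19.
Slack of B = 13 − 11 = 2 seconds.

2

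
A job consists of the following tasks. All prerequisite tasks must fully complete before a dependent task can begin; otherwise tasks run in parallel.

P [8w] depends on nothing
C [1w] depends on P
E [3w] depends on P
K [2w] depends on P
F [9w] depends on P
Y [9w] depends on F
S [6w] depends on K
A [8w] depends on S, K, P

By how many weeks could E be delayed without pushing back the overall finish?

15

P→F→Y = 8+9+9 = 26 sets the makespan at 26 weeks.
The longest chain containing E totals 11 weeks.
Slack of E = 23 − 8 = 15 weeks.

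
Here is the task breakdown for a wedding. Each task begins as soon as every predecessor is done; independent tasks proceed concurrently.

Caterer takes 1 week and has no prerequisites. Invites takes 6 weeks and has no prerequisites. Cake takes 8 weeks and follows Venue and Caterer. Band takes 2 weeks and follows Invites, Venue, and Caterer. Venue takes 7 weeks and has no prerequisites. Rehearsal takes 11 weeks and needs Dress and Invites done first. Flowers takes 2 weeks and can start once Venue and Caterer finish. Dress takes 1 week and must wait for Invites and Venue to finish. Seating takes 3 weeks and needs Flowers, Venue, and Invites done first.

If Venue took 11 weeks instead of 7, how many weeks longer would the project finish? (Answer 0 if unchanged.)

Baseline: Venue→Dress→Rehearsal = 7+1+11 = 19 → 19 weeks.
Venue lies on that path, so at 11 weeks the path becomes 23 weeks.
No other chain overtakes it, so the finish is 23 weeks.
Change in finish: 23 − 19 = +4 weeks.

4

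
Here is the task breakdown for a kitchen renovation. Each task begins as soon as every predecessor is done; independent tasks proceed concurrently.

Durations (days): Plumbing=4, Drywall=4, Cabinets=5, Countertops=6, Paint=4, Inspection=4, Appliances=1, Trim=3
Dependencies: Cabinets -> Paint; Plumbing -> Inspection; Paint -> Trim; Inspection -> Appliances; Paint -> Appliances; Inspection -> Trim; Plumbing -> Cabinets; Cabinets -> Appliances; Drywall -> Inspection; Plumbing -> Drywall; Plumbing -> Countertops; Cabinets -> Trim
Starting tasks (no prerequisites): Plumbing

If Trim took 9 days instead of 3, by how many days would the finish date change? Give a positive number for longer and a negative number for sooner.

The binding path is Plumbing→Cabinets→Paint→Trim = 4+5+4+3 = 16; finish at 16 days.
Trim lies on that path, so at 9 days the path becomes 22 days.
The critical path is still Plumbing→Cabinets→Paint→Trim; finish is now 22 days.
Change in finish: 22 − 16 = +6 days.

6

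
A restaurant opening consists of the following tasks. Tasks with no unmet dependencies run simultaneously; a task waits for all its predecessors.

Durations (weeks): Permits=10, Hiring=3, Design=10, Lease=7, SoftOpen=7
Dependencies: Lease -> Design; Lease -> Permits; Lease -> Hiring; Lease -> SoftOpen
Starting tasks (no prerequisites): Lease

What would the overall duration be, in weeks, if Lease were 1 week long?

As given, the longest chain is Lease→Permits = 7+10 = 17, so the finish is 17 weeks.
Since Lease is critical, the -6 change carries straight to that chain (now 11 weeks).
The critical path is still Lease→Permits; finish is now 11 weeks.

11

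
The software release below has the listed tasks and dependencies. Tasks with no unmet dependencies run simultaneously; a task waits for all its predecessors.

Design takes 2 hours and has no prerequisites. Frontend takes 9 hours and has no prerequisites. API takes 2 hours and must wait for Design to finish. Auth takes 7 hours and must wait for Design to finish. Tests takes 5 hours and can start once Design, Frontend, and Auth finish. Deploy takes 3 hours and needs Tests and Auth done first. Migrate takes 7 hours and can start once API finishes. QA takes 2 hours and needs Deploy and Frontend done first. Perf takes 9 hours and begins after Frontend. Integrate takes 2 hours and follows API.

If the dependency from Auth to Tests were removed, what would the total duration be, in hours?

19

Before: longest chain Design→Auth→Tests→Deploy→QA = 2+7+5+3+2 = 19, finish 19.
Dropping Auth→Tests doesn't change Tests's earliest start (9); another predecessor still binds.
The longest chain is now Frontend→Tests→Deploy→QA = 9+5+3+2 = 19, so the plan takes 19 hours.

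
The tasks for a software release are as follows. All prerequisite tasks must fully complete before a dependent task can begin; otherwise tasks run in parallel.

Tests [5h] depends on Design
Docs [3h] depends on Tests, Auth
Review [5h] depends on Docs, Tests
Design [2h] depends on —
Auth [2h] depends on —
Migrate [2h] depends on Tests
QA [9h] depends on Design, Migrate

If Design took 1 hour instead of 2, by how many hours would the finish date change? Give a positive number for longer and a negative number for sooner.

Baseline: Design→Tests→Migrate→QA = 2+5+2+9 = 18 → 18 hours.
Since Design is critical, the -1 change carries straight to that chain (now 17 hours).
That remains the longest chain; total 17 hours.
Change in finish: 17 − 18 = -1 hours.

-1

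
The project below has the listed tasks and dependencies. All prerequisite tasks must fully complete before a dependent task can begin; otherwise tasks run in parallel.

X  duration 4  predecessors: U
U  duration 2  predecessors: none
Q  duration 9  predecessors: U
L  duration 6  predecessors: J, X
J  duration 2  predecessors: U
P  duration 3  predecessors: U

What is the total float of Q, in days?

The longest chain is U→X→L = 2+4+6 = 12; overall finish 12 days.
The longest chain containing Q totals 11 days.
Slack of Q = 3 − 2 = 1 day.

1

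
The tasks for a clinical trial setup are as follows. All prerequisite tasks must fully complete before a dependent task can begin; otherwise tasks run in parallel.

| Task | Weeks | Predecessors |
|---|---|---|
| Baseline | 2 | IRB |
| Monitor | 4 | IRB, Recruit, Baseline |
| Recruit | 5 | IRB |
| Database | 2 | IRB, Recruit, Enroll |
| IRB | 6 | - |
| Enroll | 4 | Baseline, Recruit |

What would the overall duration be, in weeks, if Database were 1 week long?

16

Critical path before the change: IRB→Recruit→Enroll→Database = 6+5+4+2 = 17 giving 17 weeks.
Database is on the critical path; changing it to 1 makes that path 16 weeks.
That remains the longest chain; total 16 weeks.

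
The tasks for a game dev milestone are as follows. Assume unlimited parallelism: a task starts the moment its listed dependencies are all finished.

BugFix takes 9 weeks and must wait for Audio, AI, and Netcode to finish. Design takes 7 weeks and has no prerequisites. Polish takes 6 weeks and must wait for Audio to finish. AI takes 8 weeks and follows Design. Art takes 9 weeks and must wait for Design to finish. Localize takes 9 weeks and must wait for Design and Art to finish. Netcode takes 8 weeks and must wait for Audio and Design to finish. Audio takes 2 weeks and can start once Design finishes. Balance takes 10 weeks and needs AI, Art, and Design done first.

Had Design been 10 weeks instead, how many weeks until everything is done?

Baseline: Design→Art→Balance = 7+9+10 = 26 → 26 weeks.
Since Design is critical, the +3 change carries straight to that chain (now 29 weeks).
That remains the longest chain; total 29 weeks.

29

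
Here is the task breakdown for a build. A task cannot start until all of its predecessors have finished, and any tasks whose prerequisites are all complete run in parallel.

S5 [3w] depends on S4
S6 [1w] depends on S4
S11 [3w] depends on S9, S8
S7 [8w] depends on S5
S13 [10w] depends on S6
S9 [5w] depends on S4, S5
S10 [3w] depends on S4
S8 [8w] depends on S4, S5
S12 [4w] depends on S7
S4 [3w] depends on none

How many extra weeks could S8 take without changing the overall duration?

S4→S5→S7→S12 = 3+3+8+4 = 18 sets the makespan at 18 weeks.
Longest path through S8: 17 weeks (earliest finish 14, latest finish 15).
Float = 18 − 17 = 1.

1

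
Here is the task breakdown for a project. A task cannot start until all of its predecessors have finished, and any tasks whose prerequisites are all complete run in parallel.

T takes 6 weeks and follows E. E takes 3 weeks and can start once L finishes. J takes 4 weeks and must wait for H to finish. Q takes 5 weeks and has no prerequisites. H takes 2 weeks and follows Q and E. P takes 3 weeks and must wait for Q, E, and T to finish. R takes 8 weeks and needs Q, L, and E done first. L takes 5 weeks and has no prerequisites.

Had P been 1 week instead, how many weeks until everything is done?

16

Baseline: L→E→T→P = 5+3+6+3 = 17 → 17 weeks.
P is on the critical path; changing it to 1 makes that path 15 weeks.
New critical path: L→E→R = 5+3+8 = 16 ⇒ 16 weeks.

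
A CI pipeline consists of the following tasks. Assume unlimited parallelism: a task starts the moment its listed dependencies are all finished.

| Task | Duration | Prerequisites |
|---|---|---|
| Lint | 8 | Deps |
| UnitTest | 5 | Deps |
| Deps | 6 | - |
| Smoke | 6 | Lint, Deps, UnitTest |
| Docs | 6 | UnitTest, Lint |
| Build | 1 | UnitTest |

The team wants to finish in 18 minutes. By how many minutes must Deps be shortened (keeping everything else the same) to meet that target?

2

Current finish: 20 minutes; target: 18.
Deps is on every critical path, so each minute cut from Deps cuts the finish by one (this holds down to a finish of 15).
Need 20 − 18 = 2 minutes off Deps → Deps becomes 4 minutes, finish becomes 18.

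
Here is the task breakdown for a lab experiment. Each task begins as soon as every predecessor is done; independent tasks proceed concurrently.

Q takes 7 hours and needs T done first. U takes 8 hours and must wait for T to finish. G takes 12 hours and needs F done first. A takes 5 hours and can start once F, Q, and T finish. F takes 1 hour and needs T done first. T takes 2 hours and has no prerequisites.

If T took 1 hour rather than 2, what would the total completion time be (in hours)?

14

Critical path before the change: T→F→G = 2+1+12 = 15 giving 15 hours.
Since T is critical, the -1 change carries straight to that chain (now 14 hours).
No other chain overtakes it, so the finish is 14 hours.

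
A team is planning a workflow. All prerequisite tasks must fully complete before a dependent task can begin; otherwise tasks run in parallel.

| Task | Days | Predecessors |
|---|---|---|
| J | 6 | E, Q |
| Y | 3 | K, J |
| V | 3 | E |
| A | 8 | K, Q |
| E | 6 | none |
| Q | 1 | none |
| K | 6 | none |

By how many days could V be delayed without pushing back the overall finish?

Critical path: E→J→Y = 6+6+3 = 15, so the finish is 15 days.
Longest path through V: 9 days (earliest finish 9, latest finish 15).
Slack of V = 12 − 6 = 6 days.

6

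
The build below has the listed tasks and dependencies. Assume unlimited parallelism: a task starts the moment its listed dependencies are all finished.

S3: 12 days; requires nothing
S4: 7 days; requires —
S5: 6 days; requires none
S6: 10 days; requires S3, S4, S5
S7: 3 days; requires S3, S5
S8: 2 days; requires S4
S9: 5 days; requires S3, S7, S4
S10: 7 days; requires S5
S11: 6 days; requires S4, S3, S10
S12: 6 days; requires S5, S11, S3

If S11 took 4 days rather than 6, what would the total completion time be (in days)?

23

Actual critical path: S5→S10→S11→S12 = 6+7+6+6 = 25 ⇒ 25 days.
S11 lies on that path, so at 4 days the path becomes 23 days.
The critical path is still S5→S10→S11→S12; finish is now 23 days.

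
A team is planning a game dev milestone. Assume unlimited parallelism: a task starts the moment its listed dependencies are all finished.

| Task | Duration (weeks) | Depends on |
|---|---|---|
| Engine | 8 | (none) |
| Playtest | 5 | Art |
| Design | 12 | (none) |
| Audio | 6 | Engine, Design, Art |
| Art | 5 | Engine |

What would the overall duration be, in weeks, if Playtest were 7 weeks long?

As given, the longest chain is Engine→Art→Audio = 8+5+6 = 19, so the finish is 19 weeks.
Playtest is off the critical path — its longest chain is 18 weeks, giving 1 of slack.
The binding chain switches to Engine→Art→Playtest = 8+5+7 = 20; finish 20 weeks.

20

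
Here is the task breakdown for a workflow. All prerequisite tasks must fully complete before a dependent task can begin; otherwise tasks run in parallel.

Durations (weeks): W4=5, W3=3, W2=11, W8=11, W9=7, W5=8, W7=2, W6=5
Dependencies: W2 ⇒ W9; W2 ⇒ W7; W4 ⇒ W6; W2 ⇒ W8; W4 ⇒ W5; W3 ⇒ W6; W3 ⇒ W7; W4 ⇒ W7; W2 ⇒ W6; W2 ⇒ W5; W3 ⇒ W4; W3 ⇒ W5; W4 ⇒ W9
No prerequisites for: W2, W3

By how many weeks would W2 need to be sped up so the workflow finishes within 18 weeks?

Current finish: 22 weeks; target: 18.
W2 is on every critical path, so each week cut from W2 cuts the finish by one (this holds down to a finish of 16).
Need 22 − 18 = 4 weeks off W2 → W2 becomes 7 weeks, finish becomes 18.

4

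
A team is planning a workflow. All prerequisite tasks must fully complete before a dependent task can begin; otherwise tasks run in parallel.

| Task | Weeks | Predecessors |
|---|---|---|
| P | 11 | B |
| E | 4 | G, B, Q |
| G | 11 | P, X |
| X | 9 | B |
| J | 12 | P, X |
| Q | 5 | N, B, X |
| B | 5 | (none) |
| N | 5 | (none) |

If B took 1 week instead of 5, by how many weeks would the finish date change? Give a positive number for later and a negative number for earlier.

-4

Baseline: B→P→G→E = 5+11+11+4 = 31 → 31 weeks.
B is on the critical path; changing it to 1 makes that path 27 weeks.
No other chain overtakes it, so the finish is 27 weeks.
Change in finish: 27 − 31 = -4 weeks.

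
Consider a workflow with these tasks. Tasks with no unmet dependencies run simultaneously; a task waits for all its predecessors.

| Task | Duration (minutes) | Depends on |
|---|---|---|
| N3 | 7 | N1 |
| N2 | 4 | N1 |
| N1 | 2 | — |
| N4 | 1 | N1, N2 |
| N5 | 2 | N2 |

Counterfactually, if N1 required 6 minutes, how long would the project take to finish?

13

Baseline: N1→N3 = 2+7 = 9 → 9 minutes.
N1 lies on that path, so at 6 minutes the path becomes 13 minutes.
That remains the longest chain; total 13 minutes.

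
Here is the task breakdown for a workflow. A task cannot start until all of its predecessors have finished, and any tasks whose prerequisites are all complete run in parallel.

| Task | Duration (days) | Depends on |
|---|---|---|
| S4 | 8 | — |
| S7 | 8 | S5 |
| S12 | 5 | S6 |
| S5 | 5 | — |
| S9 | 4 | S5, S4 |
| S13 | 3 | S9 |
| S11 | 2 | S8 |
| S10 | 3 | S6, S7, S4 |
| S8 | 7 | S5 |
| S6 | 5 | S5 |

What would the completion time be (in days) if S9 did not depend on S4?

16

With the dependency in place, S5→S7→S10 = 5+8+3 = 16 sets the finish at 16 days.
Without S4→S9, S9's earliest start moves from 8 to 5.
After: S5→S7→S10 = 5+8+3 = 16 → 16 days.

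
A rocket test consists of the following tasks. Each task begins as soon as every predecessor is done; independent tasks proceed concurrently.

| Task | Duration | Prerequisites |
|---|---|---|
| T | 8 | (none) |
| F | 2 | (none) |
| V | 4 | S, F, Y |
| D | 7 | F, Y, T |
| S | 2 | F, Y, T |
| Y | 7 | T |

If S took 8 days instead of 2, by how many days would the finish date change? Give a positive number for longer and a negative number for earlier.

5

Baseline: T→Y→D = 8+7+7 = 22 → 22 days.
The longest path through S is only 21 days, so S has float 1.
Now T→Y→S→V = 8+7+8+4 = 27 is longest, so the finish becomes 27 days.
Change in finish: 27 − 22 = +5 days.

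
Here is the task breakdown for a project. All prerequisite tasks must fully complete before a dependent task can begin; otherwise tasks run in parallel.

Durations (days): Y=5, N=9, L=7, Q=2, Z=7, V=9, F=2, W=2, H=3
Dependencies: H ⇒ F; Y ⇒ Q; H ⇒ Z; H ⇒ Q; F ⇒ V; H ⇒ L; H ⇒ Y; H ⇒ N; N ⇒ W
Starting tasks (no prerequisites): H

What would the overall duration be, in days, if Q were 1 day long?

Critical path before the change: H→F→V = 3+2+9 = 14 giving 14 days.
Q is off the critical path — its longest chain is 10 days, giving 4 of slack.
No other chain overtakes it, so the finish is 14 days.

14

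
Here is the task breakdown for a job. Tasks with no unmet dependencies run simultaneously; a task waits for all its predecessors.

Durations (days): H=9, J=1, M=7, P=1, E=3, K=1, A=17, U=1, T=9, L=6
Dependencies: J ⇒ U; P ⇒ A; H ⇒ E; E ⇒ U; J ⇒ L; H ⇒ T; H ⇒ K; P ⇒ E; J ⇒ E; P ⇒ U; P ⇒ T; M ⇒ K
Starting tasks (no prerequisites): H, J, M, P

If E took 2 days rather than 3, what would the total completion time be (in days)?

18

Critical path before the change: H→T = 9+9 = 18 giving 18 days.
E is off the critical path — its longest chain is 13 days, giving 5 of slack.
The critical path is still H→T; finish is now 18 days.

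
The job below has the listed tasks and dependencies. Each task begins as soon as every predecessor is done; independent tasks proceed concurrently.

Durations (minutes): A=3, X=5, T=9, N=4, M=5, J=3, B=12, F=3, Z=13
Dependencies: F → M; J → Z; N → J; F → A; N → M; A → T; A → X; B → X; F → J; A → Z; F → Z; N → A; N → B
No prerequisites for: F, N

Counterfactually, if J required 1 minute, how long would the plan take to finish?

Actual critical path: N→B→X = 4+12+5 = 21 ⇒ 21 minutes.
The longest path through J is only 20 minutes, so J has float 1.
That remains the longest chain; total 21 minutes.

21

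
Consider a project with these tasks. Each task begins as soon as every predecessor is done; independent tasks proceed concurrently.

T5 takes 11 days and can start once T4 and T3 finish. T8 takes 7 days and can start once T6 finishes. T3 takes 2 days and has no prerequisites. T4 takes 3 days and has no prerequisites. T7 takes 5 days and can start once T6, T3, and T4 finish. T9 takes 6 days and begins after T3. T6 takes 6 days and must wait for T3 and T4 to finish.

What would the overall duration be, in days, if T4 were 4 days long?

The binding path is T4→T6→T8 = 3+6+7 = 16; finish at 16 days.
Since T4 is critical, the +1 change carries straight to that chain (now 17 days).
The critical path is still T4→T6→T8; finish is now 17 days.

17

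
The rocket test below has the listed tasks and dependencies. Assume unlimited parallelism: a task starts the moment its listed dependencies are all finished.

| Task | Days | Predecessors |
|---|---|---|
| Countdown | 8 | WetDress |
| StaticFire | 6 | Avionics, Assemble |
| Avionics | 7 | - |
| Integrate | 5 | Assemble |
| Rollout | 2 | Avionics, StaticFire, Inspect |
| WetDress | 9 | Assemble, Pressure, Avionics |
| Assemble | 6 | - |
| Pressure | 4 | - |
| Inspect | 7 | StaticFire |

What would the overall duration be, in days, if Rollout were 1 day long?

24

Actual critical path: Avionics→WetDress→Countdown = 7+9+8 = 24 ⇒ 24 days.
Rollout is off the critical path — its longest chain is 22 days, giving 2 of slack.
That remains the longest chain; total 24 days.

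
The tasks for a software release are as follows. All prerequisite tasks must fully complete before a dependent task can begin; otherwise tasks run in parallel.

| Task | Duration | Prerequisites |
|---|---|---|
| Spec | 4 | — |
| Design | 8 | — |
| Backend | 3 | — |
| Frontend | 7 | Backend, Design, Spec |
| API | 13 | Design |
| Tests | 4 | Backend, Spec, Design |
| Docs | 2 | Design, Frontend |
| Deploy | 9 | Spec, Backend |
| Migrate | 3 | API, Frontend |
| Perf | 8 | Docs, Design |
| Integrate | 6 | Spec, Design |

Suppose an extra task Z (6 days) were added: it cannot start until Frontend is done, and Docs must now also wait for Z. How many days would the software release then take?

31

Originally the software release takes 25 days.
With Z inserted, Docs now waits for max(Design, Frontend, Z).
New critical path: Design→Frontend→Z→Docs→Perf = 8+7+6+2+8 = 31 ⇒ 31 days.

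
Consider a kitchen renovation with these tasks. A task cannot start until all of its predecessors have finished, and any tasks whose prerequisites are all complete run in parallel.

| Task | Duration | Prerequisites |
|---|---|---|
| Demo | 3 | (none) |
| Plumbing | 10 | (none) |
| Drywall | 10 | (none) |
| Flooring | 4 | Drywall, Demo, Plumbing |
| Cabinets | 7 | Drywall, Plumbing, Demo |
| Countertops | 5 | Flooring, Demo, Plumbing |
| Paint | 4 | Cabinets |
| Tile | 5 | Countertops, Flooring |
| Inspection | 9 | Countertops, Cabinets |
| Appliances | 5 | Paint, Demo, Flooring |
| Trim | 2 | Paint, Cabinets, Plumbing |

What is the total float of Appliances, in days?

2

The longest chain is Plumbing→Flooring→Countertops→Inspection = 10+4+5+9 = 28; overall finish 28 days.
Appliances finishes as early as 26 and must finish by 28.
Float = 28 − 26 = 2.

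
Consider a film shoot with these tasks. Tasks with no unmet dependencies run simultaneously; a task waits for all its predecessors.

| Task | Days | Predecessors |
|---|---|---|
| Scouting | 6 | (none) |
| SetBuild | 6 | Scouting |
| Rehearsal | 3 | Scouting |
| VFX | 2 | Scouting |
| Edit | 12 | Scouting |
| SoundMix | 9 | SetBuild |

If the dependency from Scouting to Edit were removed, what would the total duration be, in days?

Original critical path: Scouting→SetBuild→SoundMix = 6+6+9 = 21 ⇒ 21 days.
Without Scouting→Edit, Edit's earliest start moves from 6 to 0.
The longest chain is now Scouting→SetBuild→SoundMix = 6+6+9 = 21, so the project takes 21 days.

21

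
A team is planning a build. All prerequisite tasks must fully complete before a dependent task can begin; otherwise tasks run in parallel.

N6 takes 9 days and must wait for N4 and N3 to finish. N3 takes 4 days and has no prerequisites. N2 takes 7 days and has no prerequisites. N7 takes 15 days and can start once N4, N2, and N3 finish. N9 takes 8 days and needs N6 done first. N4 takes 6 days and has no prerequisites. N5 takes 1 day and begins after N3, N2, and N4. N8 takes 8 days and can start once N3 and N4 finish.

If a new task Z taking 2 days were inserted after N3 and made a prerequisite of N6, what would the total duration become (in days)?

23

Originally the project takes 23 days.
With Z inserted, N6 now waits for max(N4, N3, Z).
New critical path: N3→Z→N6→N9 = 4+2+9+8 = 23 ⇒ 23 days.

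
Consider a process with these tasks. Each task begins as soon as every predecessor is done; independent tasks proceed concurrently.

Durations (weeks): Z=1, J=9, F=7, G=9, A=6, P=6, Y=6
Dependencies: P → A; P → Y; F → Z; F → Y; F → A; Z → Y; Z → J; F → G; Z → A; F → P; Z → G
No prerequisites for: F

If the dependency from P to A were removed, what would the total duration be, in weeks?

With the dependency in place, F→P→Y = 7+6+6 = 19 sets the finish at 19 weeks.
Without P→A, A's earliest start moves from 13 to 8.
After: F→P→Y = 7+6+6 = 19 → 19 weeks.

19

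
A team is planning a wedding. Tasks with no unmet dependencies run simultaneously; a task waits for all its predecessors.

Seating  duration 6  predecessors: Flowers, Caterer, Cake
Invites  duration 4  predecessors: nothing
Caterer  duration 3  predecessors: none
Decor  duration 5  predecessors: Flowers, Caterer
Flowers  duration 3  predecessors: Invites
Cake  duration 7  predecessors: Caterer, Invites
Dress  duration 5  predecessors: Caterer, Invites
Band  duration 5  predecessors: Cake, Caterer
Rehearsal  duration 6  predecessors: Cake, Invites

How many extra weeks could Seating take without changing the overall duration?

0

Invites→Cake→Seating = 4+7+6 = 17 sets the makespan at 17 weeks.
Seating finishes as early as 17 and must finish by 17.
Float = 17 − 17 = 0.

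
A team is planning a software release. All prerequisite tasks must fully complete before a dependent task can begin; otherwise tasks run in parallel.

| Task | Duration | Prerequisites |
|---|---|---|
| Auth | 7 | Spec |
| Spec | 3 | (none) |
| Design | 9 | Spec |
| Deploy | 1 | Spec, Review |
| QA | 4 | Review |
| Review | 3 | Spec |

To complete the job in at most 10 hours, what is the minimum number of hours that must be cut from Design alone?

Current finish: 12 hours; target: 10.
Design is on every critical path, so each hour cut from Design cuts the finish by one (this holds down to a finish of 10).
Need 12 − 10 = 2 hours off Design → Design becomes 7 hours, finish becomes 10.

2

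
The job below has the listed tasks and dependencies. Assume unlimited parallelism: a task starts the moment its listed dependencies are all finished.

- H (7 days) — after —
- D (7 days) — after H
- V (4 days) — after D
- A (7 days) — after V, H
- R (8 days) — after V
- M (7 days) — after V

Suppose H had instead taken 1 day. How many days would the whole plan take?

Actual critical path: H→D→V→R = 7+7+4+8 = 26 ⇒ 26 days.
H lies on that path, so at 1 day the path becomes 20 days.
That remains the longest chain; total 20 days.

20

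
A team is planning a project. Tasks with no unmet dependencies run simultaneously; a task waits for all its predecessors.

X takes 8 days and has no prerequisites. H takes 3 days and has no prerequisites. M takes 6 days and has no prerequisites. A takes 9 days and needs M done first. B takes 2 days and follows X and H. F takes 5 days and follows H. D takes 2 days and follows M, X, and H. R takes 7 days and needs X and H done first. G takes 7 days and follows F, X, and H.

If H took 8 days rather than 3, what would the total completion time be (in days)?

Actual critical path: H→F→G = 3+5+7 = 15 ⇒ 15 days.
H is on the critical path; changing it to 8 makes that path 20 days.
The critical path is still H→F→G; finish is now 20 days.

20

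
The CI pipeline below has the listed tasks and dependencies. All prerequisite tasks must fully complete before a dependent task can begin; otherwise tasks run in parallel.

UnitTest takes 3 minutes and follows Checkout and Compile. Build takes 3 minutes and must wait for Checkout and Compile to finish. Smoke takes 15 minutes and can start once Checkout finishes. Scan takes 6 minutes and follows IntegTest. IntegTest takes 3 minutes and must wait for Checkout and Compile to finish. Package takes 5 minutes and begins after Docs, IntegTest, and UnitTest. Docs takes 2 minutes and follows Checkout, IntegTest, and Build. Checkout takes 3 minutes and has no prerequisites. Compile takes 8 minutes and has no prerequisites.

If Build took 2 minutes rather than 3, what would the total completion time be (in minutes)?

Actual critical path: Compile→Build→Docs→Package = 8+3+2+5 = 18 ⇒ 18 minutes.
Build is on the critical path; changing it to 2 makes that path 17 minutes.
Now Checkout→Smoke = 3+15 = 18 is longest, so the finish becomes 18 minutes.

18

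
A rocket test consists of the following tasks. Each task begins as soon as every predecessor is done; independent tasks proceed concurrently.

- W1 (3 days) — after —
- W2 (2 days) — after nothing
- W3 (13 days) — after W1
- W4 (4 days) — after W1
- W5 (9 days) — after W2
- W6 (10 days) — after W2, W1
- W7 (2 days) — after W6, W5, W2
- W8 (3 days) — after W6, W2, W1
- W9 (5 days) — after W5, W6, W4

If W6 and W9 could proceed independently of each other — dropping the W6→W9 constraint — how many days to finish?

Original critical path: W1→W6→W9 = 3+10+5 = 18 ⇒ 18 days.
Without W6→W9, W9's earliest start moves from 13 to 11.
New critical path: W1→W3 = 3+13 = 16 ⇒ 16 days.

16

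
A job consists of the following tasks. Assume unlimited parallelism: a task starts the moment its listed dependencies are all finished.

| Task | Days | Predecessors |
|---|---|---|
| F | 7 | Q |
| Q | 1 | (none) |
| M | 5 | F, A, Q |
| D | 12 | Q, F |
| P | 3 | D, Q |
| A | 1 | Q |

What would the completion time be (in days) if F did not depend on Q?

Before: longest chain Q→F→D→P = 1+7+12+3 = 23, finish 23.
Without Q→F, F's earliest start moves from 1 to 0.
After: F→D→P = 7+12+3 = 22 → 22 days.

22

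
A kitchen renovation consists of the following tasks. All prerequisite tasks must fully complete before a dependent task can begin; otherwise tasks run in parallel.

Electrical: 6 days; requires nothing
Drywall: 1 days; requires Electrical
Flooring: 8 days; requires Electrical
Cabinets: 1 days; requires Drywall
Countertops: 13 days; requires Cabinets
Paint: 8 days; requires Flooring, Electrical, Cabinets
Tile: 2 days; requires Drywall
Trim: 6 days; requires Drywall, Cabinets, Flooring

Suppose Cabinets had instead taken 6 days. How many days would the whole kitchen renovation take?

The binding path is Electrical→Flooring→Paint = 6+8+8 = 22; finish at 22 days.
Cabinets has 1 day of float (longest path through it is 21).
Now Electrical→Drywall→Cabinets→Countertops = 6+1+6+13 = 26 is longest, so the finish becomes 26 days.

26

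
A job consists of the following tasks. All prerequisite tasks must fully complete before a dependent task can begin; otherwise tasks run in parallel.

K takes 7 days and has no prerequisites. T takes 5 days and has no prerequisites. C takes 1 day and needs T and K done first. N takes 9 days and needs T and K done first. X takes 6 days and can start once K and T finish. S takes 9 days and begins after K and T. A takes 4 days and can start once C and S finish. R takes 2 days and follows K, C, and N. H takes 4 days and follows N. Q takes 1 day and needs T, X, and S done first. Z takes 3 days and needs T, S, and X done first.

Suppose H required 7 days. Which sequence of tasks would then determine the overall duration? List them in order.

K, N, H

Actual critical path: K→N→H = 7+9+4 = 20 ⇒ 20 days.
H is on the critical path; changing it to 7 makes that path 23 days.
That remains the longest chain; total 23 days.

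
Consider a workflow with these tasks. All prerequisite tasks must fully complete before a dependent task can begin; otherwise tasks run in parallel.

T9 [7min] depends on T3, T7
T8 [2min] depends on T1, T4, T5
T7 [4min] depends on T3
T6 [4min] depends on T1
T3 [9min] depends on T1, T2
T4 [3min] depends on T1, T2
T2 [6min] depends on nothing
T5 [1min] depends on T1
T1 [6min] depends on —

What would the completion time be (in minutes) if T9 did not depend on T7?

22

Before: longest chain T1→T3→T7→T9 = 6+9+4+7 = 26, finish 26.
Without T7→T9, T9's earliest start moves from 19 to 15.
After: T1→T3→T9 = 6+9+7 = 22 → 22 minutes.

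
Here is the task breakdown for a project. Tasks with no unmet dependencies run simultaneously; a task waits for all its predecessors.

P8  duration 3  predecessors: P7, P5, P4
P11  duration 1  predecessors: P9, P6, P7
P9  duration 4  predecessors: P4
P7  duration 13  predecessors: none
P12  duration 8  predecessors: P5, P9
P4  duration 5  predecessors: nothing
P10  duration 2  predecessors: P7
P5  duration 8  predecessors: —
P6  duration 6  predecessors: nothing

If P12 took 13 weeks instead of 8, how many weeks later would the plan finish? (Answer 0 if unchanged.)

As given, the longest chain is P4→P9→P12 = 5+4+8 = 17, so the finish is 17 weeks.
P12 is on the critical path; changing it to 13 makes that path 22 weeks.
No other chain overtakes it, so the finish is 22 weeks.
Change in finish: 22 − 17 = +5 weeks.

5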